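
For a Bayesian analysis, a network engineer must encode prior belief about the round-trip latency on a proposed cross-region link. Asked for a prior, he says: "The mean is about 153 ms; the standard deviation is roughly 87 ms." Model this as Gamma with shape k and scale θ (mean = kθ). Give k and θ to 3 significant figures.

For Gamma(k, scale θ): mean = kθ, variance = kθ², so CV = 1/√k.
CV = SD/mean = 87/153 = 0.5686, hence k = 1/CV² = 3.09.
Then θ = mean/k = 153/3.09 = 49.5.

k ≈ 3.09, θ ≈ 49.5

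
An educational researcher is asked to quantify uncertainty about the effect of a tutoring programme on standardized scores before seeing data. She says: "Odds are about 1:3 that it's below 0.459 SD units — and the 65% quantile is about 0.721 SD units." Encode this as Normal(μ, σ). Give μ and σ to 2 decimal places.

The p-quantile of Normal(μ,σ) is μ + z_p·σ, with z_{0.25} = -0.6745 and z_{0.65} = 0.3853.
Eliminate σ: μ = (z₂·x₁ − z₁·x₂)/(z₂ − z₁) = (0.3853·0.459 − (-0.6745)·0.721)/1.06 = 0.63.
Then σ = (x₂ − x₁)/(z₂ − z₁) = (0.721 − 0.459)/1.06 = 0.25.

μ = 0.63, σ = 0.25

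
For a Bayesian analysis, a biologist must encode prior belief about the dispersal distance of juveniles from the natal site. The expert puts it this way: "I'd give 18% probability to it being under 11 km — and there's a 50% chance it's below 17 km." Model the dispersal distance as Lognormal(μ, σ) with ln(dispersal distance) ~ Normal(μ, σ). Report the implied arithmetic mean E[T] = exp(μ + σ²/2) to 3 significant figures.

E[T] ≈ 19 km

If T ~ Lognormal(μ,σ) then ln T ~ Normal(μ,σ), so the p-quantile of ln T is μ + z_p·σ.
ln(11) = 2.398 and ln(17) = 2.833; z_{0.18} = -0.9154, z_{0.5} = 0.
σ = (2.833 − 2.398)/(0 − (-0.9154)) = 0.476.
μ = 2.398 − (-0.9154)·0.476 = 2.833.
E[T] = exp(μ + σ²/2) = exp(2.833 + 0.1131) = 19 km.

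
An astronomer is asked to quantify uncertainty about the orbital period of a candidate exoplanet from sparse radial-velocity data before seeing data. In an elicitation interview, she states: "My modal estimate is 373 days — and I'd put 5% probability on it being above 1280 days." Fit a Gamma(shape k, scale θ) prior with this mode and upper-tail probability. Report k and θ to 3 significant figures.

k ≈ 2.7, θ ≈ 219

Gamma(k,θ) with k>1 has mode (k−1)θ, so θ = 373/(k−1).
Need P(X < 1280) = 0.95 with θ tied to k this way. Start at k = 2, θ = 373: P(X<1280) ≈ 0.857.
Too low — raise k to concentrate. Iterating converges to k ≈ 2.7.
Then θ = 373/(2.7−1) ≈ 219.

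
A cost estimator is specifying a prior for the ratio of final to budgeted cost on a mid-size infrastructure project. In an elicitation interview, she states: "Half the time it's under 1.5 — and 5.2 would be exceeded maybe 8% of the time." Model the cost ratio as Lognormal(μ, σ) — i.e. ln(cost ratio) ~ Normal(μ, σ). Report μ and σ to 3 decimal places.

μ ≈ 0.405, σ ≈ 0.885

If T ~ Lognormal(μ,σ) then ln T ~ Normal(μ,σ), so the p-quantile of ln T is μ + z_p·σ.
ln(1.5) = 0.4055 and ln(5.2) = 1.649; z_{0.5} = 0, z_{0.92} = 1.405.
σ = (1.649 − 0.4055)/(1.405 − (0)) = 0.885.
μ = 0.4055 − (0)·0.885 = 0.405.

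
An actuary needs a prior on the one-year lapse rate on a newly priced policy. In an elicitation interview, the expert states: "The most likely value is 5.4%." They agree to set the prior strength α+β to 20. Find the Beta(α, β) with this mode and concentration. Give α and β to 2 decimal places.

α = 1.97, β = 18.03

For α,β > 1 the Beta mode is (α−1)/(α+β−2). With α+β = 20, the mode is (α−1)/18.
Set (α−1)/18 = 0.054 → α = 1 + 0.054·18 = 1.97.
β = 20 − α = 18.03.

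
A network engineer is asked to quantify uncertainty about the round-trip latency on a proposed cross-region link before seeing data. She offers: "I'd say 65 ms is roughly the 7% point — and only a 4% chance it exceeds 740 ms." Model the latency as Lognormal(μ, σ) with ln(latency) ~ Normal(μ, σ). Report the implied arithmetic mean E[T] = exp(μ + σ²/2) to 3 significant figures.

If T ~ Lognormal(μ,σ) then ln T ~ Normal(μ,σ), so the p-quantile of ln T is μ + z_p·σ.
ln(65) = 4.174 and ln(740) = 6.607; z_{0.07} = -1.476, z_{0.96} = 1.751.
σ = (6.607 − 4.174)/(1.751 − (-1.476)) = 0.754.
μ = 4.174 − (-1.476)·0.754 = 5.287.
E[T] = exp(μ + σ²/2) = exp(5.287 + 0.2841) = 263 ms.

E[T] ≈ 263 ms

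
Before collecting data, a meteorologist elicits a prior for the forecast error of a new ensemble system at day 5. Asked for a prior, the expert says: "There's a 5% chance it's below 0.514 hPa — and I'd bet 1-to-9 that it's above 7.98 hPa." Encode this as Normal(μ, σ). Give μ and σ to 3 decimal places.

The p-quantile of Normal(μ,σ) is μ + z_p·σ, with z_{0.05} = -1.645 and z_{0.9} = 1.282.
Eliminate σ: μ = (z₂·x₁ − z₁·x₂)/(z₂ − z₁) = (1.282·0.514 − (-1.645)·7.98)/2.926 = 4.710.
Then σ = (x₂ − x₁)/(z₂ − z₁) = (7.98 − 0.514)/2.926 = 2.551.

μ = 4.710, σ = 2.551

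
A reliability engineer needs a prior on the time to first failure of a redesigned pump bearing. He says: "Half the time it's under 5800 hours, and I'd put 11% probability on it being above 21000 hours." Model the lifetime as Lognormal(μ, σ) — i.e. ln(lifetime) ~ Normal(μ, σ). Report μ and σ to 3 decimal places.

If T ~ Lognormal(μ,σ) then ln T ~ Normal(μ,σ), so the p-quantile of ln T is μ + z_p·σ.
ln(5800) = 8.666 and ln(21000) = 9.952; z_{0.5} = 0, z_{0.89} = 1.227.
σ = (9.952 − 8.666)/(1.227 − (0)) = 1.049.
μ = 8.666 − (0)·1.049 = 8.666.

μ ≈ 8.666, σ ≈ 1.049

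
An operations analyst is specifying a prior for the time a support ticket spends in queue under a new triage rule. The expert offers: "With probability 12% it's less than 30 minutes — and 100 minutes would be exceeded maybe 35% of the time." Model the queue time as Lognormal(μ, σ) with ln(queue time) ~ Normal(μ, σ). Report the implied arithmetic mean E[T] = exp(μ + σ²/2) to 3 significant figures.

If T ~ Lognormal(μ,σ) then ln T ~ Normal(μ,σ), so the p-quantile of ln T is μ + z_p·σ.
ln(30) = 3.401 and ln(100) = 4.605; z_{0.12} = -1.175, z_{0.65} = 0.3853.
σ = (4.605 − 3.401)/(0.3853 − (-1.175)) = 0.772.
μ = 3.401 − (-1.175)·0.772 = 4.308.
E[T] = exp(μ + σ²/2) = exp(4.308 + 0.2977) = 100 minutes.

E[T] ≈ 100 minutes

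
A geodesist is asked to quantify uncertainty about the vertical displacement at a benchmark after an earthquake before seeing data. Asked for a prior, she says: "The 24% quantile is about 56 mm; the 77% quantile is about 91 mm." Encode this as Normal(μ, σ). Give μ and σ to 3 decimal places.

The p-quantile of Normal(μ,σ) is μ + z_p·σ, with z_{0.24} = -0.7063 and z_{0.77} = 0.7388.
Eliminate σ: μ = (z₂·x₁ − z₁·x₂)/(z₂ − z₁) = (0.7388·56 − (-0.7063)·91)/1.445 = 73.106.
Then σ = (x₂ − x₁)/(z₂ − z₁) = (91 − 56)/1.445 = 24.219.

μ = 73.106, σ = 24.219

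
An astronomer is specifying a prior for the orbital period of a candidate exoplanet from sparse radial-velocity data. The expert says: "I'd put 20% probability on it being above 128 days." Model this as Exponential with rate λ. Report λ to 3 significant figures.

λ ≈ 0.0126

P(T > 128.0) = e^(−λ·128.0) = 0.2, so λ = −ln(0.2)/128.0 = 0.0126.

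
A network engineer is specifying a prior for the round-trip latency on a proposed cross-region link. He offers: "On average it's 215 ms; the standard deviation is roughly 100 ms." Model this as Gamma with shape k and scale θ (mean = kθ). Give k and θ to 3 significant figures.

For Gamma(k, scale θ): mean = kθ, variance = kθ², so CV = 1/√k.
CV = SD/mean = 100/215 = 0.4651, hence k = 1/CV² = 4.62.
Then θ = mean/k = 215/4.62 = 46.5.

k ≈ 4.62, θ ≈ 46.5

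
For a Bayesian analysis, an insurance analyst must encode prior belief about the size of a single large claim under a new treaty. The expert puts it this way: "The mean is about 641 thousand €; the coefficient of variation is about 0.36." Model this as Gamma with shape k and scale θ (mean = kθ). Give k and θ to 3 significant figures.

k ≈ 7.72, θ ≈ 83.1

For Gamma(k, scale θ): mean = kθ, variance = kθ², so CV = 1/√k.
CV = 0.36, hence k = 1/CV² = 7.72.
Then θ = mean/k = 641/7.72 = 83.1.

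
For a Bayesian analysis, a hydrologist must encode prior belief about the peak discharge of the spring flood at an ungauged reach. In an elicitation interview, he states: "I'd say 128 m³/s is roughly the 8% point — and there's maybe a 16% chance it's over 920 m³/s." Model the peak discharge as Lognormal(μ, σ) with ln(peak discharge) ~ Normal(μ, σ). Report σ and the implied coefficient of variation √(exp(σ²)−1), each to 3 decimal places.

σ ≈ 0.822, CV ≈ 0.982

If T ~ Lognormal(μ,σ) then ln T ~ Normal(μ,σ), so the p-quantile of ln T is μ + z_p·σ.
ln(128) = 4.852 and ln(920) = 6.824; z_{0.08} = -1.405, z_{0.84} = 0.9945.
σ = (6.824 − 4.852)/(0.9945 − (-1.405)) = 0.822.
μ = 4.852 − (-1.405)·0.822 = 6.007.
CV = √(exp(σ²)−1) = √(exp(0.6756)−1) = 0.982.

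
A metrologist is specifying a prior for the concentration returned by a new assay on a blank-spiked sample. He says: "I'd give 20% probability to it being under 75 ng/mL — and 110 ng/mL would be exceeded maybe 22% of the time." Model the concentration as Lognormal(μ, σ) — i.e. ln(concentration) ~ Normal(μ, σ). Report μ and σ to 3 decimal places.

μ ≈ 4.517, σ ≈ 0.237

If T ~ Lognormal(μ,σ) then ln T ~ Normal(μ,σ), so the p-quantile of ln T is μ + z_p·σ.
ln(75) = 4.317 and ln(110) = 4.7; z_{0.2} = -0.8416, z_{0.78} = 0.7722.
σ = (4.7 − 4.317)/(0.7722 − (-0.8416)) = 0.237.
μ = 4.317 − (-0.8416)·0.237 = 4.517.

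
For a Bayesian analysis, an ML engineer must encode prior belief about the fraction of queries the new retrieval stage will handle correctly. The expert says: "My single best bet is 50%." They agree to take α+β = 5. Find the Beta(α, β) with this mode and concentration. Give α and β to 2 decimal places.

For α,β > 1 the Beta mode is (α−1)/(α+β−2). With α+β = 5, the mode is (α−1)/3.
Set (α−1)/3 = 0.5 → α = 1 + 0.5·3 = 2.50.
β = 5 − α = 2.50.

α = 2.50, β = 2.50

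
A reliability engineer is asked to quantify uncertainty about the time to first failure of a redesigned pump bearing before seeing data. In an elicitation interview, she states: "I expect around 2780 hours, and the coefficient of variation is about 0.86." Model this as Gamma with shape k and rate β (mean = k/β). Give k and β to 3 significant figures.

k ≈ 1.35, β ≈ 0.000486

For Gamma(k, rate β): mean = k/β, variance = k/β², so CV = 1/√k.
CV = 0.86, hence k = 1/CV² = 1.35.
Then β = k/mean = 1.35/2780 = 0.000486.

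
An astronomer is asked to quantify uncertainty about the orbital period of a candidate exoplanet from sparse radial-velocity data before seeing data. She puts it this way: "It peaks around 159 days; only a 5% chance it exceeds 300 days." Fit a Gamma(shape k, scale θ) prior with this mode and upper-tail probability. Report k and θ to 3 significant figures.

Gamma(k,θ) with k>1 has mode (k−1)θ, so θ = 159/(k−1).
Need P(X < 300) = 0.95 with θ tied to k this way. Start at k = 2, θ = 159: P(X<300) ≈ 0.562.
Too low — raise k to concentrate. Iterating converges to k ≈ 7.9.
Then θ = 159/(7.9−1) ≈ 23.

k ≈ 7.9, θ ≈ 23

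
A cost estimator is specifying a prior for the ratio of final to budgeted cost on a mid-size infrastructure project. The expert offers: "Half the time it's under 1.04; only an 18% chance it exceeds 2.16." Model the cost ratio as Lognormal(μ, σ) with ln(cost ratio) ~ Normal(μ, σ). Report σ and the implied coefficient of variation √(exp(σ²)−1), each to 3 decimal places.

σ ≈ 0.798, CV ≈ 0.944

If T ~ Lognormal(μ,σ) then ln T ~ Normal(μ,σ), so the p-quantile of ln T is μ + z_p·σ.
ln(1.04) = 0.03922 and ln(2.16) = 0.7701; z_{0.5} = 0, z_{0.82} = 0.9154.
σ = (0.7701 − 0.03922)/(0.9154 − (0)) = 0.798.
μ = 0.03922 − (0)·0.798 = 0.039.
CV = √(exp(σ²)−1) = √(exp(0.6375)−1) = 0.944.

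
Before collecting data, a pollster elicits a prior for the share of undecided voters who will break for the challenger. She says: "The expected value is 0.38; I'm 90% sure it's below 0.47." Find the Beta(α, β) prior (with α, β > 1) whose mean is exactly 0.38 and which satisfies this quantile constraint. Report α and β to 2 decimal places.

With mean 0.38 fixed, write α = 0.38s, β = 0.62s where s = α+β.
Need P(θ < 0.47) = 0.9 under Beta(0.38s, 0.62s). Normal approximation: (q−m)/√(m(1−m)/s) ≈ z_{0.9} = 1.28, so s ≈ 0.38·0.62·(1.28)²/(0.47−0.38)² = 47.8.
At s = 47.8: P(θ<0.47) ≈ 0.898. Adjusting to match 0.9 gives s ≈ 48.55.
So α = 0.38·48.55 ≈ 18.45, β = 0.62·48.55 ≈ 30.10.

α ≈ 18.45, β ≈ 30.10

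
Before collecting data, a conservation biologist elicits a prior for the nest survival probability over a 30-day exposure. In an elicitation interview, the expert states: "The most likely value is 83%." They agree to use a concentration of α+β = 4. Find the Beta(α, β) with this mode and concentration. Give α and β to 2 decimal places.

α = 2.66, β = 1.34

For α,β > 1 the Beta mode is (α−1)/(α+β−2). With α+β = 4, the mode is (α−1)/2.
Set (α−1)/2 = 0.83 → α = 1 + 0.83·2 = 2.66.
β = 4 − α = 1.34.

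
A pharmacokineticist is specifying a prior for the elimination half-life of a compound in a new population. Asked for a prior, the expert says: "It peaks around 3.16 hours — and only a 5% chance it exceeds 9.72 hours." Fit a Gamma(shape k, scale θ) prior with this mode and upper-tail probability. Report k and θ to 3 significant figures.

k ≈ 3.09, θ ≈ 1.51

Gamma(k,θ) with k>1 has mode (k−1)θ, so θ = 3.16/(k−1).
Need P(X < 9.72) = 0.95 with θ tied to k this way. Start at k = 2, θ = 3.16: P(X<9.72) ≈ 0.812.
Too low — raise k to concentrate. Iterating converges to k ≈ 3.09.
Then θ = 3.16/(3.09−1) ≈ 1.51.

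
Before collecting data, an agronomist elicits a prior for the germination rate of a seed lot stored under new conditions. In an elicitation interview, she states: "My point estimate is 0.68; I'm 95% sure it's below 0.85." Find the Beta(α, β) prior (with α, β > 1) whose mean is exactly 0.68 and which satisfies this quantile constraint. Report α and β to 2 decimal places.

α ≈ 11.28, β ≈ 5.31

With mean 0.68 fixed, write α = 0.68s, β = 0.32s where s = α+β.
Need P(θ < 0.85) = 0.95 under Beta(0.68s, 0.32s). Normal approximation: (q−m)/√(m(1−m)/s) ≈ z_{0.95} = 1.64, so s ≈ 0.68·0.32·(1.64)²/(0.85−0.68)² = 20.4.
At s = 20.4: P(θ<0.85) ≈ 0.967. Adjusting to match 0.95 gives s ≈ 16.59.
So α = 0.68·16.59 ≈ 11.28, β = 0.32·16.59 ≈ 5.31.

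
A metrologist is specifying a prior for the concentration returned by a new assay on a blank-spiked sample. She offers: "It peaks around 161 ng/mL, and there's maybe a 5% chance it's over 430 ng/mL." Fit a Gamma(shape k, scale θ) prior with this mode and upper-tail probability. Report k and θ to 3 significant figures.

Gamma(k,θ) with k>1 has mode (k−1)θ, so θ = 161/(k−1).
Need P(X < 430) = 0.95 with θ tied to k this way. Start at k = 2, θ = 161: P(X<430) ≈ 0.746.
Too low — raise k to concentrate. Iterating converges to k ≈ 3.79.
Then θ = 161/(3.79−1) ≈ 57.7.

k ≈ 3.79, θ ≈ 57.7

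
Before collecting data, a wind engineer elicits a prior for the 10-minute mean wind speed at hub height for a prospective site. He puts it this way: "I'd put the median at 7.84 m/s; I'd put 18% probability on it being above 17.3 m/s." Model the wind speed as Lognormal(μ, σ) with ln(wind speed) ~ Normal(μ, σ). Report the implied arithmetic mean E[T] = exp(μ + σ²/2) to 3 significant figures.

If T ~ Lognormal(μ,σ) then ln T ~ Normal(μ,σ), so the p-quantile of ln T is μ + z_p·σ.
ln(7.84) = 2.059 and ln(17.3) = 2.851; z_{0.5} = 0, z_{0.82} = 0.9154.
σ = (2.851 − 2.059)/(0.9154 − (0)) = 0.865.
μ = 2.059 − (0)·0.865 = 2.059.
E[T] = exp(μ + σ²/2) = exp(2.059 + 0.3738) = 11.4 m/s.

E[T] ≈ 11.4 m/s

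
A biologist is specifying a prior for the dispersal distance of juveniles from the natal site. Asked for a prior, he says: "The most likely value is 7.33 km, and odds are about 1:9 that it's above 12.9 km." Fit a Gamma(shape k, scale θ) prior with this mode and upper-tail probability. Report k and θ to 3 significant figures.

k ≈ 6.95, θ ≈ 1.23

Gamma(k,θ) with k>1 has mode (k−1)θ, so θ = 7.33/(k−1).
Need P(X < 12.9) = 0.9 with θ tied to k this way. Start at k = 2, θ = 7.33: P(X<12.9) ≈ 0.525.
Too low — raise k to concentrate. Iterating converges to k ≈ 6.95.
Then θ = 7.33/(6.95−1) ≈ 1.23.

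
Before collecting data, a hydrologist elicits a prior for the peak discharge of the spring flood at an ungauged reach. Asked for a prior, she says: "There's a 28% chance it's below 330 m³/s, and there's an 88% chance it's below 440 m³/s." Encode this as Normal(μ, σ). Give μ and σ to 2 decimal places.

For Normal(μ,σ), the p-quantile is μ + z_p·σ. Here z_{0.28} = -0.5828, z_{0.88} = 1.175.
So 330 = μ − 0.5828σ and 440 = μ + 1.175σ.
Subtracting: σ = (440 − 330)/(1.175 − (-0.5828)) = 62.58.
Then μ = 330 − (-0.5828)·62.58 = 366.47.

μ = 366.47, σ = 62.58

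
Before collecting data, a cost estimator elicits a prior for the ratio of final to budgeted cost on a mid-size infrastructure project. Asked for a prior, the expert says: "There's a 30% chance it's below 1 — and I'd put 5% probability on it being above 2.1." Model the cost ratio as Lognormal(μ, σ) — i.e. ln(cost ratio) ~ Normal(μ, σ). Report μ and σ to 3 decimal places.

If T ~ Lognormal(μ,σ) then ln T ~ Normal(μ,σ), so the p-quantile of ln T is μ + z_p·σ.
ln(1) = 0 and ln(2.1) = 0.7419; z_{0.3} = -0.5244, z_{0.95} = 1.645.
σ = (0.7419 − 0)/(1.645 − (-0.5244)) = 0.342.
μ = 0 − (-0.5244)·0.342 = 0.179.

μ ≈ 0.179, σ ≈ 0.342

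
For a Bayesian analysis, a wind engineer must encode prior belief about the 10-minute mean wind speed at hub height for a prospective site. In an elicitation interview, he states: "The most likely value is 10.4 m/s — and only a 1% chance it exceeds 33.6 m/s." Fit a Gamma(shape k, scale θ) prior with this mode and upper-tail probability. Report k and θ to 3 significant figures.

k ≈ 4.21, θ ≈ 3.24

Gamma(k,θ) with k>1 has mode (k−1)θ, so θ = 10.4/(k−1).
Need P(X < 33.6) = 0.99 with θ tied to k this way. Start at k = 2, θ = 10.4: P(X<33.6) ≈ 0.833.
Too low — raise k to concentrate. Iterating converges to k ≈ 4.21.
Then θ = 10.4/(4.21−1) ≈ 3.24.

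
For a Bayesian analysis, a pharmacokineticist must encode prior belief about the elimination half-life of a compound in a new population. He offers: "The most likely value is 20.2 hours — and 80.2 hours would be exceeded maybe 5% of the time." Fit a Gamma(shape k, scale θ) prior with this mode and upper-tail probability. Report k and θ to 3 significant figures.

Gamma(k,θ) with k>1 has mode (k−1)θ, so θ = 20.2/(k−1).
Need P(X < 80.2) = 0.95 with θ tied to k this way. Start at k = 2, θ = 20.2: P(X<80.2) ≈ 0.906.
Too low — raise k to concentrate. Iterating converges to k ≈ 2.33.
Then θ = 20.2/(2.33−1) ≈ 15.2.

k ≈ 2.33, θ ≈ 15.2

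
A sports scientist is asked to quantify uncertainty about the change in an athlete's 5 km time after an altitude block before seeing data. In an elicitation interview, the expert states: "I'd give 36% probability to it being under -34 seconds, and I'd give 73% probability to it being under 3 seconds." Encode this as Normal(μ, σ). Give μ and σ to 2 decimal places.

For Normal(μ,σ), the p-quantile is μ + z_p·σ. Here z_{0.36} = -0.3585, z_{0.73} = 0.6128.
So -34 = μ − 0.3585σ and 3 = μ + 0.6128σ.
Subtracting: σ = (3 − -34)/(0.6128 − (-0.3585)) = 38.09.
Then μ = -34 − (-0.3585)·38.09 = -20.34.

μ = -20.34, σ = 38.09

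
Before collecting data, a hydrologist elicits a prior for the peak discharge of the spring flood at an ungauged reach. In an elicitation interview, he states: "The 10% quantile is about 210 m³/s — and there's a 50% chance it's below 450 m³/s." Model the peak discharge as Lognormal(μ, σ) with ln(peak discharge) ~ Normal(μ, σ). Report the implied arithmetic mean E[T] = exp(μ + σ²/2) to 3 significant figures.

E[T] ≈ 537 m³/s

If T ~ Lognormal(μ,σ) then ln T ~ Normal(μ,σ), so the p-quantile of ln T is μ + z_p·σ.
ln(210) = 5.347 and ln(450) = 6.109; z_{0.1} = -1.282, z_{0.5} = 0.
σ = (6.109 − 5.347)/(0 − (-1.282)) = 0.595.
μ = 5.347 − (-1.282)·0.595 = 6.109.
E[T] = exp(μ + σ²/2) = exp(6.109 + 0.1768) = 537 m³/s.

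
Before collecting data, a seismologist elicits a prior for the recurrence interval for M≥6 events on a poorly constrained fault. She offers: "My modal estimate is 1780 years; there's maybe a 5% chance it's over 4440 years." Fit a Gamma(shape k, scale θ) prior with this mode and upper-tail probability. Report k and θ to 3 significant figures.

k ≈ 4.25, θ ≈ 547

Gamma(k,θ) with k>1 has mode (k−1)θ, so θ = 1780/(k−1).
Need P(X < 4440) = 0.95 with θ tied to k this way. Start at k = 2, θ = 1780: P(X<4440) ≈ 0.712.
Too low — raise k to concentrate. Iterating converges to k ≈ 4.25.
Then θ = 1780/(4.25−1) ≈ 547.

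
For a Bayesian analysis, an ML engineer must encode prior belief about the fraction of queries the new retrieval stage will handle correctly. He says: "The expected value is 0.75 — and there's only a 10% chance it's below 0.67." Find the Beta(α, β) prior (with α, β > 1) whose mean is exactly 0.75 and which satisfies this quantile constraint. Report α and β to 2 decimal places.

α ≈ 37.60, β ≈ 12.53

With mean 0.75 fixed, write α = 0.75s, β = 0.25s where s = α+β.
Need P(θ < 0.67) = 0.1 under Beta(0.75s, 0.25s). Normal approximation: (q−m)/√(m(1−m)/s) ≈ z_{0.1} = -1.28, so s ≈ 0.75·0.25·(-1.28)²/(0.67−0.75)² = 48.1.
At s = 48.1: P(θ<0.67) ≈ 0.104. Adjusting to match 0.1 gives s ≈ 50.14.
So α = 0.75·50.14 ≈ 37.60, β = 0.25·50.14 ≈ 12.53.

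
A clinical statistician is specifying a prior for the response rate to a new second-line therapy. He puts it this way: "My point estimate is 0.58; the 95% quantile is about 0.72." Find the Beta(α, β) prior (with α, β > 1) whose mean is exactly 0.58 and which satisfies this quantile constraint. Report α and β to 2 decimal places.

With mean 0.58 fixed, write α = 0.58s, β = 0.42s where s = α+β.
Need P(θ < 0.72) = 0.95 under Beta(0.58s, 0.42s). Normal approximation: (q−m)/√(m(1−m)/s) ≈ z_{0.95} = 1.64, so s ≈ 0.58·0.42·(1.64)²/(0.72−0.58)² = 33.6.
At s = 33.6: P(θ<0.72) ≈ 0.956. Adjusting to match 0.95 gives s ≈ 31.35.
So α = 0.58·31.35 ≈ 18.18, β = 0.42·31.35 ≈ 13.17.

α ≈ 18.18, β ≈ 13.17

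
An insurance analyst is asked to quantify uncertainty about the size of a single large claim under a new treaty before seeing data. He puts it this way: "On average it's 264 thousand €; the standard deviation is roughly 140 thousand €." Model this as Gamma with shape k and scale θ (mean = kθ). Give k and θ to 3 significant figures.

k ≈ 3.56, θ ≈ 74.2

For Gamma(k, scale θ): mean = kθ, variance = kθ², so CV = 1/√k.
CV = SD/mean = 140/264 = 0.5303, hence k = 1/CV² = 3.56.
Then θ = mean/k = 264/3.56 = 74.2.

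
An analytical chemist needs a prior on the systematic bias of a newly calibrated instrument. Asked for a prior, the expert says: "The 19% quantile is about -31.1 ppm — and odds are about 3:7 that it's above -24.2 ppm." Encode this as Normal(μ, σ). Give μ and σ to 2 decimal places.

μ = -26.78, σ = 4.92

The p-quantile of Normal(μ,σ) is μ + z_p·σ, with z_{0.19} = -0.8779 and z_{0.7} = 0.5244.
Eliminate σ: μ = (z₂·x₁ − z₁·x₂)/(z₂ − z₁) = (0.5244·-31.1 − (-0.8779)·-24.2)/1.402 = -26.78.
Then σ = (x₂ − x₁)/(z₂ − z₁) = (-24.2 − -31.1)/1.402 = 4.92.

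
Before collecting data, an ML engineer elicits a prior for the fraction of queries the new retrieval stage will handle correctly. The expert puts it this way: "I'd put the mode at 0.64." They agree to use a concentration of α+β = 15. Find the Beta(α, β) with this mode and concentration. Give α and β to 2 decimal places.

For α,β > 1 the Beta mode is (α−1)/(α+β−2). With α+β = 15, the mode is (α−1)/13.
Set (α−1)/13 = 0.64 → α = 1 + 0.64·13 = 9.32.
β = 15 − α = 5.68.

α = 9.32, β = 5.68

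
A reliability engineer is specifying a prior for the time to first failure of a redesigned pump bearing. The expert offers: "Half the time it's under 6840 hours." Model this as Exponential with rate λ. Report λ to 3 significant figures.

λ ≈ 0.000101

Exponential median = ln 2 / λ, so λ = ln 2 / 6840.0 = 0.000101.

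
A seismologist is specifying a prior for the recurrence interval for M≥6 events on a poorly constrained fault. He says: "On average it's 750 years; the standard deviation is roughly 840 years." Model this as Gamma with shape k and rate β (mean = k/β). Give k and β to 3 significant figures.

For Gamma(k, rate β): mean = k/β, variance = k/β², so CV = 1/√k.
CV = SD/mean = 840/750 = 1.12, hence k = 1/CV² = 0.797.
Then β = k/mean = 0.797/750 = 0.00106.

k ≈ 0.797, β ≈ 0.00106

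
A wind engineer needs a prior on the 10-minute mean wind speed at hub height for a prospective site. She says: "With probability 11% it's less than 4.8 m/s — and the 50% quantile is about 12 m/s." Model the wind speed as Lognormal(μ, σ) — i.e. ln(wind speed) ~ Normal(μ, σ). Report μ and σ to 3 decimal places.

μ ≈ 2.485, σ ≈ 0.747

If T ~ Lognormal(μ,σ) then ln T ~ Normal(μ,σ), so the p-quantile of ln T is μ + z_p·σ.
ln(4.8) = 1.569 and ln(12) = 2.485; z_{0.11} = -1.227, z_{0.5} = 0.
σ = (2.485 − 1.569)/(0 − (-1.227)) = 0.747.
μ = 1.569 − (-1.227)·0.747 = 2.485.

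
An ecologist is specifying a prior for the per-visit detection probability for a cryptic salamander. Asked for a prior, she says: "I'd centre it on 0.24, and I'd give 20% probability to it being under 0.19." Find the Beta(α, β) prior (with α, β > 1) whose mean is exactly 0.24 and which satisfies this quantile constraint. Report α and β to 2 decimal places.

With mean 0.24 fixed, write α = 0.24s, β = 0.76s where s = α+β.
Need P(θ < 0.19) = 0.2 under Beta(0.24s, 0.76s). Normal approximation: (q−m)/√(m(1−m)/s) ≈ z_{0.2} = -0.842, so s ≈ 0.24·0.76·(-0.842)²/(0.19−0.24)² = 51.7.
At s = 51.7: P(θ<0.19) ≈ 0.204. Adjusting to match 0.2 gives s ≈ 53.25.
So α = 0.24·53.25 ≈ 12.78, β = 0.76·53.25 ≈ 40.47.

α ≈ 12.78, β ≈ 40.47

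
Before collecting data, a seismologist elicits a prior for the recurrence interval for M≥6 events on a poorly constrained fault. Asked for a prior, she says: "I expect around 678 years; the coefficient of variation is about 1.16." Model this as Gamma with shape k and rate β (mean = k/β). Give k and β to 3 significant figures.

For Gamma(k, rate β): mean = k/β, variance = k/β², so CV = 1/√k.
CV = 1.16, hence k = 1/CV² = 0.743.
Then β = k/mean = 0.743/678 = 0.0011.

k ≈ 0.743, β ≈ 0.0011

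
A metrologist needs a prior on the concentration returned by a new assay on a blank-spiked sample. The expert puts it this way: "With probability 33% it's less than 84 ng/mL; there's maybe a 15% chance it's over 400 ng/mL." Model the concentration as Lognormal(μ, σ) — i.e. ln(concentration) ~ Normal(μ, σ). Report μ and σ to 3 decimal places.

μ ≈ 4.896, σ ≈ 1.057

If T ~ Lognormal(μ,σ) then ln T ~ Normal(μ,σ), so the p-quantile of ln T is μ + z_p·σ.
ln(84) = 4.431 and ln(400) = 5.991; z_{0.33} = -0.4399, z_{0.85} = 1.036.
σ = (5.991 − 4.431)/(1.036 − (-0.4399)) = 1.057.
μ = 4.431 − (-0.4399)·1.057 = 4.896.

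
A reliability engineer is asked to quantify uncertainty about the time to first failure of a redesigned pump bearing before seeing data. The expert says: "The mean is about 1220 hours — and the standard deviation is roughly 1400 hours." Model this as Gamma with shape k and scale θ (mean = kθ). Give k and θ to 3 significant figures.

k ≈ 0.759, θ ≈ 1610

For Gamma(k, scale θ): mean = kθ, variance = kθ², so CV = 1/√k.
CV = SD/mean = 1400/1220 = 1.148, hence k = 1/CV² = 0.759.
Then θ = mean/k = 1220/0.759 = 1610.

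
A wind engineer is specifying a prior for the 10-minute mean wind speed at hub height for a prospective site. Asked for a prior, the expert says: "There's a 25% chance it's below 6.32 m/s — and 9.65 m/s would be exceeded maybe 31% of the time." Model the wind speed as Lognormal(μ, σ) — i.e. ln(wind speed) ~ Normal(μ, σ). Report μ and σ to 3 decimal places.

If T ~ Lognormal(μ,σ) then ln T ~ Normal(μ,σ), so the p-quantile of ln T is μ + z_p·σ.
ln(6.32) = 1.844 and ln(9.65) = 2.267; z_{0.25} = -0.6745, z_{0.69} = 0.4959.
σ = (2.267 − 1.844)/(0.4959 − (-0.6745)) = 0.362.
μ = 1.844 − (-0.6745)·0.362 = 2.088.

μ ≈ 2.088, σ ≈ 0.362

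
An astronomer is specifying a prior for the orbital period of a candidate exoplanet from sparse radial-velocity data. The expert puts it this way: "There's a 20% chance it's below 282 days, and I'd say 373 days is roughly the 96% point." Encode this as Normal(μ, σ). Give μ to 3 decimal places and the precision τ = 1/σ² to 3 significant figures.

μ = 311.544, τ = 0.000812

For Normal(μ,σ), the p-quantile is μ + z_p·σ. Here z_{0.2} = -0.8416, z_{0.96} = 1.751.
So 282 = μ − 0.8416σ and 373 = μ + 1.751σ.
Subtracting: σ = (373 − 282)/(1.751 − (-0.8416)) = 35.104.
Then μ = 282 − (-0.8416)·35.104 = 311.544.
Precision τ = 1/σ² = 1/35.1² = 0.000812.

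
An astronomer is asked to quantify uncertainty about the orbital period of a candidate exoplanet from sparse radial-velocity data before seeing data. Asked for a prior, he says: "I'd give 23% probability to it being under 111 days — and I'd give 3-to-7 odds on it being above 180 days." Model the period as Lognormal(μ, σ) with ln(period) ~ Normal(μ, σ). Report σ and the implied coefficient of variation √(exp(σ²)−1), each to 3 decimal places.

If T ~ Lognormal(μ,σ) then ln T ~ Normal(μ,σ), so the p-quantile of ln T is μ + z_p·σ.
ln(111) = 4.71 and ln(180) = 5.193; z_{0.23} = -0.7388, z_{0.7} = 0.5244.
σ = (5.193 − 4.71)/(0.5244 − (-0.7388)) = 0.383.
μ = 4.71 − (-0.7388)·0.383 = 4.992.
CV = √(exp(σ²)−1) = √(exp(0.1464)−1) = 0.397.

σ ≈ 0.383, CV ≈ 0.397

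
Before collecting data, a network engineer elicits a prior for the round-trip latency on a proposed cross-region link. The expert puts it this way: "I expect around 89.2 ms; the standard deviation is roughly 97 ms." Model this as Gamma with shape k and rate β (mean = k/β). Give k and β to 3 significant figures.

For Gamma(k, rate β): mean = k/β, variance = k/β², so CV = 1/√k.
CV = SD/mean = 97/89.2 = 1.087, hence k = 1/CV² = 0.846.
Then β = k/mean = 0.846/89.2 = 0.00948.

k ≈ 0.846, β ≈ 0.00948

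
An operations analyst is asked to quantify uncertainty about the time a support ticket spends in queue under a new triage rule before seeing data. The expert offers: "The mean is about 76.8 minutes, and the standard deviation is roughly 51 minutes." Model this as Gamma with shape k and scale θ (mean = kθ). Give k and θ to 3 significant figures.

k ≈ 2.27, θ ≈ 33.9

For Gamma(k, scale θ): mean = kθ, variance = kθ², so CV = 1/√k.
CV = SD/mean = 51/76.8 = 0.6641, hence k = 1/CV² = 2.27.
Then θ = mean/k = 76.8/2.27 = 33.9.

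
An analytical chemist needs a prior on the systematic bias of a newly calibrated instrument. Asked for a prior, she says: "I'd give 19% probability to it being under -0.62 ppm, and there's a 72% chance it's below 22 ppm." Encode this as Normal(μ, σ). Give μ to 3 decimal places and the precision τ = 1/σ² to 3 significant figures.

μ = 12.975, τ = 0.00417

For Normal(μ,σ), the p-quantile is μ + z_p·σ. Here z_{0.19} = -0.8779, z_{0.72} = 0.5828.
So -0.62 = μ − 0.8779σ and 22 = μ + 0.5828σ.
Subtracting: σ = (22 − -0.62)/(0.5828 − (-0.8779)) = 15.485.
Then μ = -0.62 − (-0.8779)·15.485 = 12.975.
Precision τ = 1/σ² = 1/15.49² = 0.00417.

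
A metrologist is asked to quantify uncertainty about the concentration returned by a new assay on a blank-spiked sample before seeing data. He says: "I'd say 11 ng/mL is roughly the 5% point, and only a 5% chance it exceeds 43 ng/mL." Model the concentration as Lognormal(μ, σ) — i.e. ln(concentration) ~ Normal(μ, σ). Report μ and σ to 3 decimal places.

If T ~ Lognormal(μ,σ) then ln T ~ Normal(μ,σ), so the p-quantile of ln T is μ + z_p·σ.
ln(11) = 2.398 and ln(43) = 3.761; z_{0.05} = -1.645, z_{0.95} = 1.645.
σ = (3.761 − 2.398)/(1.645 − (-1.645)) = 0.414.
μ = 2.398 − (-1.645)·0.414 = 3.080.

μ ≈ 3.080, σ ≈ 0.414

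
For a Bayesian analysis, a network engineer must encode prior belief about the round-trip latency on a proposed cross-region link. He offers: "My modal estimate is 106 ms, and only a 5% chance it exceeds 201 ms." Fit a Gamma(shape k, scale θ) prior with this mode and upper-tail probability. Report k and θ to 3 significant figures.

k ≈ 7.79, θ ≈ 15.6

Gamma(k,θ) with k>1 has mode (k−1)θ, so θ = 106/(k−1).
Need P(X < 201) = 0.95 with θ tied to k this way. Start at k = 2, θ = 106: P(X<201) ≈ 0.565.
Too low — raise k to concentrate. Iterating converges to k ≈ 7.79.
Then θ = 106/(7.79−1) ≈ 15.6.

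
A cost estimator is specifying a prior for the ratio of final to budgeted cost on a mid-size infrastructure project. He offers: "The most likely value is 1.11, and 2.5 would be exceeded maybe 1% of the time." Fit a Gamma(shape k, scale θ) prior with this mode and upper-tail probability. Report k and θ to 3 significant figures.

k ≈ 8.28, θ ≈ 0.153

Gamma(k,θ) with k>1 has mode (k−1)θ, so θ = 1.11/(k−1).
Need P(X < 2.5) = 0.99 with θ tied to k this way. Start at k = 2, θ = 1.11: P(X<2.5) ≈ 0.658.
Too low — raise k to concentrate. Iterating converges to k ≈ 8.28.
Then θ = 1.11/(8.28−1) ≈ 0.153.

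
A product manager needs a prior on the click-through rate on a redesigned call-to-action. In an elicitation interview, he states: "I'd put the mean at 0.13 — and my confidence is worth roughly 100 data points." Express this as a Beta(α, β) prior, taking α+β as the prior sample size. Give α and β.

α = 13, β = 87

Under the effective-sample-size interpretation, Beta(α, β) has prior mean α/(α+β) and prior sample size α+β.
So α+β = 100 and α/(α+β) = 0.13, giving α = 0.13·100 = 13 and β = 100 − 13 = 87.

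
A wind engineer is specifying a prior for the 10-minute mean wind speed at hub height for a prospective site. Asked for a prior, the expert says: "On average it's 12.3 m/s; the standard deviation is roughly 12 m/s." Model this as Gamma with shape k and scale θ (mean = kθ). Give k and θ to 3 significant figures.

For Gamma(k, scale θ): mean = kθ, variance = kθ², so CV = 1/√k.
CV = SD/mean = 12/12.3 = 0.9756, hence k = 1/CV² = 1.05.
Then θ = mean/k = 12.3/1.05 = 11.7.

k ≈ 1.05, θ ≈ 11.7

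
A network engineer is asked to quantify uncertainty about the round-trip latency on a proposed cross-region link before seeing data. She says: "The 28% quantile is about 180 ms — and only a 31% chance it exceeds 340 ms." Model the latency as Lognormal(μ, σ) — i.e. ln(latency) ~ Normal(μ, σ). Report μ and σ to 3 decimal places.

μ ≈ 5.537, σ ≈ 0.590

If T ~ Lognormal(μ,σ) then ln T ~ Normal(μ,σ), so the p-quantile of ln T is μ + z_p·σ.
ln(180) = 5.193 and ln(340) = 5.829; z_{0.28} = -0.5828, z_{0.69} = 0.4959.
σ = (5.829 − 5.193)/(0.4959 − (-0.5828)) = 0.590.
μ = 5.193 − (-0.5828)·0.590 = 5.537.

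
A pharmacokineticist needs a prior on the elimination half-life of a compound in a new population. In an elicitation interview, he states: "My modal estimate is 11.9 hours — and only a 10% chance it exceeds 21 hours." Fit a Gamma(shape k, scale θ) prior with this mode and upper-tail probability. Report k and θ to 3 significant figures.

k ≈ 6.89, θ ≈ 2.02

Gamma(k,θ) with k>1 has mode (k−1)θ, so θ = 11.9/(k−1).
Need P(X < 21) = 0.9 with θ tied to k this way. Start at k = 2, θ = 11.9: P(X<21) ≈ 0.527.
Too low — raise k to concentrate. Iterating converges to k ≈ 6.89.
Then θ = 11.9/(6.89−1) ≈ 2.02.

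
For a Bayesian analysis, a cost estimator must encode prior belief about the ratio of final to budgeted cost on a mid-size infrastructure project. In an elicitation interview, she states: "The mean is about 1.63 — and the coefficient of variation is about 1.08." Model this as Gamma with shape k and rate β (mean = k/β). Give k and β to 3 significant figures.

k ≈ 0.857, β ≈ 0.526

For Gamma(k, rate β): mean = k/β, variance = k/β², so CV = 1/√k.
CV = 1.08, hence k = 1/CV² = 0.857.
Then β = k/mean = 0.857/1.63 = 0.526.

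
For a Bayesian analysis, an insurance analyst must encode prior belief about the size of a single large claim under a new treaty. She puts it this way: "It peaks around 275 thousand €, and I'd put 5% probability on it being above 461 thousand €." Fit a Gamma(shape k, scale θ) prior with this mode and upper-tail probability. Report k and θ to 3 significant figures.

k ≈ 11.5, θ ≈ 26.3

Gamma(k,θ) with k>1 has mode (k−1)θ, so θ = 275/(k−1).
Need P(X < 461) = 0.95 with θ tied to k this way. Start at k = 2, θ = 275: P(X<461) ≈ 0.499.
Too low — raise k to concentrate. Iterating converges to k ≈ 11.5.
Then θ = 275/(11.5−1) ≈ 26.3.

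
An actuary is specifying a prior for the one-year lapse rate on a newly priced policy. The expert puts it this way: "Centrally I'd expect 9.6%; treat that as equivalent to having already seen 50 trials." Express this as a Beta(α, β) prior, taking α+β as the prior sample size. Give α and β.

Under the effective-sample-size interpretation, Beta(α, β) has prior mean α/(α+β) and prior sample size α+β.
So α+β = 50 and α/(α+β) = 0.096, giving α = 0.096·50 = 4.8 and β = 50 − 4.8 = 45.2.

α = 4.8, β = 45.2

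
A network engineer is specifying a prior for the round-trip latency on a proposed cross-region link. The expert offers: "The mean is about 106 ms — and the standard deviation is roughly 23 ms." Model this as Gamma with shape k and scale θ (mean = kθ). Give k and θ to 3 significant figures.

For Gamma(k, scale θ): mean = kθ, variance = kθ², so CV = 1/√k.
CV = SD/mean = 23/106 = 0.217, hence k = 1/CV² = 21.2.
Then θ = mean/k = 106/21.2 = 4.99.

k ≈ 21.2, θ ≈ 4.99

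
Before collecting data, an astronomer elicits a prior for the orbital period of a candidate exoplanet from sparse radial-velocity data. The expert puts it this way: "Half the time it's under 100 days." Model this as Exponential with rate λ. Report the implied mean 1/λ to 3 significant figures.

Exponential median = ln 2 / λ, so λ = ln 2 / 100.0 = 0.00693.
Mean = 1/λ = 144 days.

mean ≈ 144 days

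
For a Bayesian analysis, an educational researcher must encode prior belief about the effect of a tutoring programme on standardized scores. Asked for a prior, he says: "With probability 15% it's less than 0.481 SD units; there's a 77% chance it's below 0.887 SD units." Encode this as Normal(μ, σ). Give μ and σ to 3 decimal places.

The p-quantile of Normal(μ,σ) is μ + z_p·σ, with z_{0.15} = -1.036 and z_{0.77} = 0.7388.
Eliminate σ: μ = (z₂·x₁ − z₁·x₂)/(z₂ − z₁) = (0.7388·0.481 − (-1.036)·0.887)/1.775 = 0.718.
Then σ = (x₂ − x₁)/(z₂ − z₁) = (0.887 − 0.481)/1.775 = 0.229.

μ = 0.718, σ = 0.229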